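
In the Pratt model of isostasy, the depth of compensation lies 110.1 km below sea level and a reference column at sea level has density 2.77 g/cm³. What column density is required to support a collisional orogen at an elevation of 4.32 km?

2.67 g/cm³

Pratt balance: ρ_ref D = ρ (D + h).
ρ = ρ_ref D/(D + h) = 2.77 × 110.1 km/(110.1 km + 4.32 km) = 2.67 g/cm³.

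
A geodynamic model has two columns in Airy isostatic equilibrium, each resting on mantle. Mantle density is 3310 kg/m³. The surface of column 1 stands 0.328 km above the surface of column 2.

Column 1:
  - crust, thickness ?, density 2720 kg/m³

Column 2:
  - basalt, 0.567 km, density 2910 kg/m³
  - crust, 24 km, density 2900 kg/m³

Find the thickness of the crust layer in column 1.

18.9 km

Take the compensation level at the base of the deeper column (depth z_c below the surface of column 1) and equate Σ ρ_i t_i down to z_c; mantle fills any gap and the z_c terms cancel.
Column 1: x×2720 + (z_c − 0 − x)×3310
Column 2: 0.328×0 + 0.567×2910 + 24×2900 + (z_c − 0.328 − 24.567)×3310
The z_c×3310 term appears on both sides and cancels. Collect the known terms of each column as K = Σ(ρt)_known − 3310 × (depth of known layers): K_1 = 0 − 3310×0 = 0; K_2 = 71249.97 − 3310×(0.328 + 24.567) = −11152.48.
Balance: K_1 − x×(3310 − 2720) = K_2, so x = (K_1 − K_2)/(3310 − 2720) = 11152.5/590 = 18.9 km.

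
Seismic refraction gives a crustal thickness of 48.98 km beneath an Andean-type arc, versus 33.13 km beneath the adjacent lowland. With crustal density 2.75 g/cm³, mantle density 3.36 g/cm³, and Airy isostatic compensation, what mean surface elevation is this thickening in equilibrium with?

2.88 km

Excess crust Δ = 48.98 km − 33.13 km = 15.85 km, split between elevation h and root r with h + r = Δ.
Airy balance ρ_c h = (ρ_m − ρ_c) r gives r = h ρ_c/(ρ_m − ρ_c), so h (1 + ρ_c/(ρ_m − ρ_c)) = Δ, i.e. h = Δ (ρ_m − ρ_c)/ρ_m.
h = 15.85 km × 0.61/3.36 = 2.88 km.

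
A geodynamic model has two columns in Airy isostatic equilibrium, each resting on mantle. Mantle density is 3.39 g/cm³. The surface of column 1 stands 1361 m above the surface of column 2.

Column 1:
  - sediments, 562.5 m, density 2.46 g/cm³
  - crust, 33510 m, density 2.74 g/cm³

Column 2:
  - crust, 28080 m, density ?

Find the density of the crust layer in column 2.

2.76 g/cm³

Take the compensation level at the base of the deeper column (depth z_c below the surface of column 1) and equate Σ ρ_i t_i down to z_c; mantle fills any gap and the z_c terms cancel.
Column 1: 562.5×2.46 + 33510×2.74 + (z_c − 34072.5)×3.39
Column 2: 1361×0 + 28080×ρ + (z_c − 1361 − 28080)×3.39
The z_c×3.39 term appears on both sides and cancels. Collect the known terms of each column as K = Σ(ρt)_known − 3.39 × (depth of known layers): K_1 = 93201.15 − 3.39×34072.5 = −22304.625; K_2 = 0 − 3.39×(1361 + 28080) = −99804.99.
Balance: K_1 = K_2 + 28080×ρ, so ρ = (K_1 − K_2)/28080 = 77500.4/28080 = 2.76 g/cm³.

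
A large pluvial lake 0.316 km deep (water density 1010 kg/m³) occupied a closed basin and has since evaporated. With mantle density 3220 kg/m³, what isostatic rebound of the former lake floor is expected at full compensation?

0.0991 km

u = d ρ_w/ρ_m = 0.316 km × 1010/3220 = 0.0991 km.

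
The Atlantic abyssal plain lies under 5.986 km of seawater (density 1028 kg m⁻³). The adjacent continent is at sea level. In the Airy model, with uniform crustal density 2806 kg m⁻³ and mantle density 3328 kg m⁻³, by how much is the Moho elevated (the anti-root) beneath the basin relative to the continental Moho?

20.4 km

By Archimedes' principle applied to the lithosphere: replacing crust with seawater at the top is compensated by replacing crust with mantle at the base: d (ρ_c − ρ_w) = a (ρ_m − ρ_c).
a = d (ρ_c − ρ_w)/(ρ_m − ρ_c) = 5.986 km × 1778/522 = 20.4 km.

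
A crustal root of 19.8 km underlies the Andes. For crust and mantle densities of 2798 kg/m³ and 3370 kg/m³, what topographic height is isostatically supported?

4.05 km

Isostatic balance requires: ρ_c h = (ρ_m − ρ_c) r.
h = r (ρ_m − ρ_c) / ρ_c = 19.8 km × (3370 − 2798) / 2798 = 4.05 km.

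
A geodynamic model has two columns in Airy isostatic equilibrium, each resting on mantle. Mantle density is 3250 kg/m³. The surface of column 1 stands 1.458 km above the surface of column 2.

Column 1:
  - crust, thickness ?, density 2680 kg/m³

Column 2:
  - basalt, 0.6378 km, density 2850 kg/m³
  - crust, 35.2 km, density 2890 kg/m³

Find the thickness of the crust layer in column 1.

31 km

Take the compensation level at the base of the deeper column (depth z_c below the surface of column 1) and equate Σ ρ_i t_i down to z_c; mantle fills any gap and the z_c terms cancel.
Column 1: x×2680 + (z_c − 0 − x)×3250
Column 2: 1.458×0 + 0.6378×2850 + 35.2×2890 + (z_c − 1.458 − 35.8378)×3250
The z_c×3250 term appears on both sides and cancels. Collect the known terms of each column as K = Σ(ρt)_known − 3250 × (depth of known layers): K_1 = 0 − 3250×0 = 0; K_2 = 103545.73 − 3250×(1.458 + 35.8378) = −17665.62.
Balance: K_1 − x×(3250 − 2680) = K_2, so x = (K_1 − K_2)/(3250 − 2680) = 17665.6/570 = 31 km.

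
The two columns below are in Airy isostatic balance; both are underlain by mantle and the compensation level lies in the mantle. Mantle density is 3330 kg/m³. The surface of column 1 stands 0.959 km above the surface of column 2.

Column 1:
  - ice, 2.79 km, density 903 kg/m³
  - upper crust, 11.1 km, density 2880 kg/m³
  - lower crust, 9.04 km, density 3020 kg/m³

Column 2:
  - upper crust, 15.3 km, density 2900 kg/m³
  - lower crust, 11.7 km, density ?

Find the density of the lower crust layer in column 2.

Take the compensation level at the base of the deeper column (depth z_c below the surface of column 1) and equate Σ ρ_i t_i down to z_c; mantle fills any gap and the z_c terms cancel.
Column 1: 2.79×903 + 11.1×2880 + 9.04×3020 + (z_c − 22.93)×3330
Column 2: 0.959×0 + 15.3×2900 + 11.7×ρ + (z_c − 0.959 − 27)×3330
The z_c×3330 term appears on both sides and cancels. Collect the known terms of each column as K = Σ(ρt)_known − 3330 × (depth of known layers): K_1 = 61788.17 − 3330×22.93 = −14568.73; K_2 = 44370 − 3330×(0.959 + 27) = −48733.47.
Balance: K_1 = K_2 + 11.7×ρ, so ρ = (K_1 − K_2)/11.7 = 34164.7/11.7 = 2920 kg/m³.

2920 kg/m³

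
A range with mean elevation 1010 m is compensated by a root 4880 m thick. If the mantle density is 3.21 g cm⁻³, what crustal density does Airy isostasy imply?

ρ_c h = (ρ_m − ρ_c) r → ρ_c (h + r) = ρ_m r → ρ_c = ρ_m r / (h + r).
ρ_c = 3.21 × 4880 m / (1010 m + 4880 m) = 2.66 g cm⁻³.

2.66 g cm⁻³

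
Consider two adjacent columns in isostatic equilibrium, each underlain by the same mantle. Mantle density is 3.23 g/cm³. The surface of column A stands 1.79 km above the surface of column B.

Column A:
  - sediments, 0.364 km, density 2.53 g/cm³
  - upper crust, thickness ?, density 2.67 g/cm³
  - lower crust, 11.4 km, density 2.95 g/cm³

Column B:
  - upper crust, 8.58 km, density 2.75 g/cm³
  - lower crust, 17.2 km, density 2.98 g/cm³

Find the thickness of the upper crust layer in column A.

Take the compensation level at the base of the deeper column (depth z_c below the surface of column A) and equate Σ ρ_i t_i down to z_c; mantle fills any gap and the z_c terms cancel.
Column A: 0.364×2.53 + x×2.67 + 11.4×2.95 + (z_c − 11.764 − x)×3.23
Column B: 1.79×0 + 8.58×2.75 + 17.2×2.98 + (z_c − 1.79 − 25.78)×3.23
The z_c×3.23 term appears on both sides and cancels. Collect the known terms of each column as K = Σ(ρt)_known − 3.23 × (depth of known layers): K_A = 34.55092 − 3.23×11.764 = −3.4468; K_B = 74.851 − 3.23×(1.79 + 25.78) = −14.2001.
Balance: K_A − x×(3.23 − 2.67) = K_B, so x = (K_A − K_B)/(3.23 − 2.67) = 10.7533/0.56 = 19.2 km.

19.2 km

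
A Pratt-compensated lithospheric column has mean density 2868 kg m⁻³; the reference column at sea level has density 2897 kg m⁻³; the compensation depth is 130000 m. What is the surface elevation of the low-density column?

ρ_ref D = ρ (D + h) → h = D (ρ_ref − ρ)/ρ.
h = 130000 m × (2897 − 2868)/2868 = 1310 m.

1310 m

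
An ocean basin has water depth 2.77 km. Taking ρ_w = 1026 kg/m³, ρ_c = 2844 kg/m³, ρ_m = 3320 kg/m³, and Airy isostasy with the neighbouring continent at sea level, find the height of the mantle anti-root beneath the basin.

For local isostatic compensation: replacing crust with seawater at the top is compensated by replacing crust with mantle at the base: d (ρ_c − ρ_w) = a (ρ_m − ρ_c).
a = d (ρ_c − ρ_w)/(ρ_m − ρ_c) = 2.77 km × 1818/476 = 10.6 km.

10.6 km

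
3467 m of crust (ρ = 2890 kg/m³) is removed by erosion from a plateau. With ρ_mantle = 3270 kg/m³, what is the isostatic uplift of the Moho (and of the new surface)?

Unloading: uplift u = e ρ_c/ρ_m = 3467 m × 2890/3270 = 3060 m.

3060 m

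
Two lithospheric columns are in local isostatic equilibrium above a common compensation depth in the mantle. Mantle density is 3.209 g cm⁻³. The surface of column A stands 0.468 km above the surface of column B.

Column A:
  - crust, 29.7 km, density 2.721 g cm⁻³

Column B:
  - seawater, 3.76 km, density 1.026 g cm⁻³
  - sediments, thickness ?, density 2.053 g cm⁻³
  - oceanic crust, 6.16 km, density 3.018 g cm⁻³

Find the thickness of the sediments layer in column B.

Take the compensation level at the base of the deeper column (depth z_c below the surface of column A) and equate Σ ρ_i t_i down to z_c; mantle fills any gap and the z_c terms cancel.
Column A: 29.7×2.721 + (z_c − 29.7)×3.209
Column B: 0.468×0 + 3.76×1.026 + x×2.053 + 6.16×3.018 + (z_c − 0.468 − 9.92 − x)×3.209
The z_c×3.209 term appears on both sides and cancels. Collect the known terms of each column as K = Σ(ρt)_known − 3.209 × (depth of known layers): K_A = 80.8137 − 3.209×29.7 = −14.4936; K_B = 22.44864 − 3.209×(0.468 + 9.92) = −10.886452.
Balance: K_A = K_B − x×(3.209 − 2.053), so x = (K_B − K_A)/(3.209 − 2.053) = 3.60715/1.156 = 3.12 km.

3.12 km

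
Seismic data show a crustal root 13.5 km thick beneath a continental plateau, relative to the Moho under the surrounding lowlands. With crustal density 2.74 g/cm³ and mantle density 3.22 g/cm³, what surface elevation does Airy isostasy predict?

2.36 km

Isostatic balance requires: ρ_c h = (ρ_m − ρ_c) r.
h = r (ρ_m − ρ_c) / ρ_c = 13.5 km × (3.22 − 2.74) / 2.74 = 2.36 km.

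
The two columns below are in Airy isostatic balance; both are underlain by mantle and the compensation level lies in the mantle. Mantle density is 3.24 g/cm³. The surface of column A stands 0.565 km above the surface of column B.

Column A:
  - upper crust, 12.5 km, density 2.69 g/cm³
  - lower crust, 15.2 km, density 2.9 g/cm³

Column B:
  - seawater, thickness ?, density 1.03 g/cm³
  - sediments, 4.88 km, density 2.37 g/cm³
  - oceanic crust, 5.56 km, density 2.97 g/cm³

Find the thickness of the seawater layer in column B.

2.02 km

Take the compensation level at the base of the deeper column (depth z_c below the surface of column A) and equate Σ ρ_i t_i down to z_c; mantle fills any gap and the z_c terms cancel.
Column A: 12.5×2.69 + 15.2×2.9 + (z_c − 27.7)×3.24
Column B: 0.565×0 + x×1.03 + 4.88×2.37 + 5.56×2.97 + (z_c − 0.565 − 10.44 − x)×3.24
The z_c×3.24 term appears on both sides and cancels. Collect the known terms of each column as K = Σ(ρt)_known − 3.24 × (depth of known layers): K_A = 77.705 − 3.24×27.7 = −12.043; K_B = 28.0788 − 3.24×(0.565 + 10.44) = −7.5774.
Balance: K_A = K_B − x×(3.24 − 1.03), so x = (K_B − K_A)/(3.24 − 1.03) = 4.4656/2.21 = 2.02 km.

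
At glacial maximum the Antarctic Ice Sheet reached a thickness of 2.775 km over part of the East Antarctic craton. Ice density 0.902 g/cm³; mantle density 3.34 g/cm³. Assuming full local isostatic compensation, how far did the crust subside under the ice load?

Balancing pressure at the compensation depth: the ice load ρ_ice t is balanced by mantle displaced below, ρ_m s.
s = t ρ_ice / ρ_m = 2.775 km × 0.902/3.34 = 0.749 km.

0.749 km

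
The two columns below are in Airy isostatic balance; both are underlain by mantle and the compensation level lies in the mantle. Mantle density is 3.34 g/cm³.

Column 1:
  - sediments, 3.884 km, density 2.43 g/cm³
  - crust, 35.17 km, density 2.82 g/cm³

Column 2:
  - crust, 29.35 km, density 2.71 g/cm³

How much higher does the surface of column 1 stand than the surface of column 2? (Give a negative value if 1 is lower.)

0.998 km

For any compensation level in the mantle, the mantle terms cancel and isostasy reduces to e = (Σt_1 − Σt_2) − (Σ(ρt)_1 − Σ(ρt)_2) / ρ_m.
Σt_1 = 39.054 km; Σt_2 = 29.35 km; Σ(ρt)_1 = 108.61752; Σ(ρt)_2 = 79.5385 (in km·g/cm³).
e = (39.054 − 29.35) − (108.61752 − 79.5385) / 3.34 = 0.998 km.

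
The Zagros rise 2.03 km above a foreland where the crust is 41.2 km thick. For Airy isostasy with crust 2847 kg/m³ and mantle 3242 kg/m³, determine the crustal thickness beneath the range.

57.9 km

Root depth r = h ρ_c / (ρ_m − ρ_c) = 2.03 km × 2847 / 395 = 14.63 km.
Total thickness = T + h + r = 41.2 km + 2.03 km + 14.63 km = 57.9 km.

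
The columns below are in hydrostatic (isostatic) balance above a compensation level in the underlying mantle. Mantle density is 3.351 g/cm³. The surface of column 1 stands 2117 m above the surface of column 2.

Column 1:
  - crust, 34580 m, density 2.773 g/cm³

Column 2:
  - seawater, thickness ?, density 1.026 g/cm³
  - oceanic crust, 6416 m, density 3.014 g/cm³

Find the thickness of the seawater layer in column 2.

4620 m

Take the compensation level at the base of the deeper column (depth z_c below the surface of column 1) and equate Σ ρ_i t_i down to z_c; mantle fills any gap and the z_c terms cancel.
Column 1: 34580×2.773 + (z_c − 34580)×3.351
Column 2: 2117×0 + x×1.026 + 6416×3.014 + (z_c − 2117 − 6416 − x)×3.351
The z_c×3.351 term appears on both sides and cancels. Collect the known terms of each column as K = Σ(ρt)_known − 3.351 × (depth of known layers): K_1 = 95890.34 − 3.351×34580 = −19987.24; K_2 = 19337.824 − 3.351×(2117 + 6416) = −9256.259.
Balance: K_1 = K_2 − x×(3.351 − 1.026), so x = (K_2 − K_1)/(3.351 − 1.026) = 10731/2.325 = 4620 m.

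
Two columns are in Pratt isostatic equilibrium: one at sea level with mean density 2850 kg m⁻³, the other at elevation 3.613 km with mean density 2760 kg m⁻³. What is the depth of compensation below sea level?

ρ_ref D = ρ (D + h) → D (ρ_ref − ρ) = ρ h.
D = ρ h/(ρ_ref − ρ) = 2760 × 3.613 km/(2850 − 2760) = 111 km.

111 km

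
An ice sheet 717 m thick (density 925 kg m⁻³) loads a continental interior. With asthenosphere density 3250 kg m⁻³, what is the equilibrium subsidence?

204 m

For local isostatic compensation: the ice load ρ_ice t is balanced by mantle displaced below, ρ_m s.
s = t ρ_ice / ρ_m = 717 m × 925/3250 = 204 m.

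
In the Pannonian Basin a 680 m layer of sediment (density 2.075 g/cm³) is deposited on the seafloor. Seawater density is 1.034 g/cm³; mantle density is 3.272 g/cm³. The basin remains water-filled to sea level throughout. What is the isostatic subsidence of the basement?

Submarine loading: the sediment displaces seawater, and the subsidence is in turn flooded, so s (ρ_m − ρ_w) = t (ρ_sed − ρ_w).
s = 680 m × (2.075 − 1.034) / (3.272 − 1.034) = 316 m.

316 m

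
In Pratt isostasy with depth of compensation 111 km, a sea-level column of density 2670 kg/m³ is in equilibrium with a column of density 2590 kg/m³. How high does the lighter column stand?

3.43 km

ρ_ref D = ρ (D + h) → h = D (ρ_ref − ρ)/ρ.
h = 111 km × (2670 − 2590)/2590 = 3.43 km.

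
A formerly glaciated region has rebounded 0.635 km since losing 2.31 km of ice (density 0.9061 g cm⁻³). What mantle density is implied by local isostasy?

ρ_m = ρ_ice t / u = 0.9061 × 2.31 km/0.635 km = 3.3 g cm⁻³.

3.3 g cm⁻³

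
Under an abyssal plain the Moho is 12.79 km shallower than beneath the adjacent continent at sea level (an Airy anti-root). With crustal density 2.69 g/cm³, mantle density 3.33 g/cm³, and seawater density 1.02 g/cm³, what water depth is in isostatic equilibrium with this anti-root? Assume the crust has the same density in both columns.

Replacing a thickness d of crust by seawater at the top must be balanced by replacing crust with mantle at the base: d (ρ_c − ρ_w) = a (ρ_m − ρ_c).
d = a (ρ_m − ρ_c)/(ρ_c − ρ_w) = 12.79 km × 0.64/1.67 = 4.9 km.

4.9 km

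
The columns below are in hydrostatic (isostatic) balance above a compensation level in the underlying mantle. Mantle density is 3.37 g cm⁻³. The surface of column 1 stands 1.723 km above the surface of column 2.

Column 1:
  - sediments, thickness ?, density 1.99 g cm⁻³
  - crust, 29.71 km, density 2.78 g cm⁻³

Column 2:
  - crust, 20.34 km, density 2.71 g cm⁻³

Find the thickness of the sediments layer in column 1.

Take the compensation level at the base of the deeper column (depth z_c below the surface of column 1) and equate Σ ρ_i t_i down to z_c; mantle fills any gap and the z_c terms cancel.
Column 1: x×1.99 + 29.71×2.78 + (z_c − 29.71 − x)×3.37
Column 2: 1.723×0 + 20.34×2.71 + (z_c − 1.723 − 20.34)×3.37
The z_c×3.37 term appears on both sides and cancels. Collect the known terms of each column as K = Σ(ρt)_known − 3.37 × (depth of known layers): K_1 = 82.5938 − 3.37×29.71 = −17.5289; K_2 = 55.1214 − 3.37×(1.723 + 20.34) = −19.23091.
Balance: K_1 − x×(3.37 − 1.99) = K_2, so x = (K_1 − K_2)/(3.37 − 1.99) = 1.70201/1.38 = 1.23 km.

1.23 km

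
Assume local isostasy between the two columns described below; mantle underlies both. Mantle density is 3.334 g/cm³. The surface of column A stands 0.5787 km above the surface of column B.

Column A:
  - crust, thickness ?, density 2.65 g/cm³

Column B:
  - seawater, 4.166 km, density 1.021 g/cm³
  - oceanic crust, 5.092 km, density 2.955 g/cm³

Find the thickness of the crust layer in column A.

19.7 km

Take the compensation level at the base of the deeper column (depth z_c below the surface of column A) and equate Σ ρ_i t_i down to z_c; mantle fills any gap and the z_c terms cancel.
Column A: x×2.65 + (z_c − 0 − x)×3.334
Column B: 0.5787×0 + 4.166×1.021 + 5.092×2.955 + (z_c − 0.5787 − 9.258)×3.334
The z_c×3.334 term appears on both sides and cancels. Collect the known terms of each column as K = Σ(ρt)_known − 3.334 × (depth of known layers): K_A = 0 − 3.334×0 = 0; K_B = 19.300346 − 3.334×(0.5787 + 9.258) = −13.4952118.
Balance: K_A − x×(3.334 − 2.65) = K_B, so x = (K_A − K_B)/(3.334 − 2.65) = 13.4952/0.684 = 19.7 km.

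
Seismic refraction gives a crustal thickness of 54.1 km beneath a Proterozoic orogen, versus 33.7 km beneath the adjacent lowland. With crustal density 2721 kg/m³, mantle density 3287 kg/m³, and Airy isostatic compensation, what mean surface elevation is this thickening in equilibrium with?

3.51 km

Excess crust Δ = 54.1 km − 33.7 km = 20.4 km, split between elevation h and root r with h + r = Δ.
Airy balance ρ_c h = (ρ_m − ρ_c) r gives r = h ρ_c/(ρ_m − ρ_c), so h (1 + ρ_c/(ρ_m − ρ_c)) = Δ, i.e. h = Δ (ρ_m − ρ_c)/ρ_m.
h = 20.4 km × 566/3287 = 3.51 km.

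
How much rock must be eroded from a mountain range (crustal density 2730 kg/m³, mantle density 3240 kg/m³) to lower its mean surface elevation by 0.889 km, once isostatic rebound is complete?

5.65 km

Net drop Δ = e − u = e − e ρ_c/ρ_m = e (ρ_m − ρ_c)/ρ_m.
e = Δ ρ_m/(ρ_m − ρ_c) = 0.889 km × 3240/510 = 5.65 km.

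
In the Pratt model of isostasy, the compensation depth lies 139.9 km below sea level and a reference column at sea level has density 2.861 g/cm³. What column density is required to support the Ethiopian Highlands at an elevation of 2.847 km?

2.8 g/cm³

Pratt balance: ρ_ref D = ρ (D + h).
ρ = ρ_ref D/(D + h) = 2.861 × 139.9 km/(139.9 km + 2.847 km) = 2.8 g/cm³.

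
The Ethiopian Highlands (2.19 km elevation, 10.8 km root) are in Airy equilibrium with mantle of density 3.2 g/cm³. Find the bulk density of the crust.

2.66 g/cm³

ρ_c h = (ρ_m − ρ_c) r → ρ_c (h + r) = ρ_m r → ρ_c = ρ_m r / (h + r).
ρ_c = 3.2 × 10.8 km / (2.19 km + 10.8 km) = 2.66 g/cm³.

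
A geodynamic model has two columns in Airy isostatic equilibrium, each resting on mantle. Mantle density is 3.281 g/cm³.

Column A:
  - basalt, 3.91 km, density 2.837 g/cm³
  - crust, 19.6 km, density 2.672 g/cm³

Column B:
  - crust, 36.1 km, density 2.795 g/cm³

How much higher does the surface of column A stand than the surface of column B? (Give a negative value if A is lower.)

−1.18 km

For any compensation level in the mantle, the mantle terms cancel and isostasy reduces to e = (Σt_A − Σt_B) − (Σ(ρt)_A − Σ(ρt)_B) / ρ_m.
Σt_A = 23.51 km; Σt_B = 36.1 km; Σ(ρt)_A = 63.46387; Σ(ρt)_B = 100.8995 (in km·g/cm³).
e = (23.51 − 36.1) − (63.46387 − 100.8995) / 3.281 = −1.18 km.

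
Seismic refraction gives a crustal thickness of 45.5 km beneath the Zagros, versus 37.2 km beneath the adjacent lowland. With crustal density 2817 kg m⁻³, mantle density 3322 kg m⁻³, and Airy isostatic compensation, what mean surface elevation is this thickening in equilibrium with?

1.26 km

Excess crust Δ = 45.5 km − 37.2 km = 8.3 km, split between elevation h and root r with h + r = Δ.
Airy balance ρ_c h = (ρ_m − ρ_c) r gives r = h ρ_c/(ρ_m − ρ_c), so h (1 + ρ_c/(ρ_m − ρ_c)) = Δ, i.e. h = Δ (ρ_m − ρ_c)/ρ_m.
h = 8.3 km × 505/3322 = 1.26 km.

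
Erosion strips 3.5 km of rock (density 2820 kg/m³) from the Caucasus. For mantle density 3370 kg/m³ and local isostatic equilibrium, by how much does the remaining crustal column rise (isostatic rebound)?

Unloading: uplift u = e ρ_c/ρ_m = 3.5 km × 2820/3370 = 2.93 km.

2.93 km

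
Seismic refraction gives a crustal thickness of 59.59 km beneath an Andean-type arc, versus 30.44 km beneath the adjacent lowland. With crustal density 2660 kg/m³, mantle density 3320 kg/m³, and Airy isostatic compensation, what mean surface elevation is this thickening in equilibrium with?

Excess crust Δ = 59.59 km − 30.44 km = 29.15 km, split between elevation h and root r with h + r = Δ.
Airy balance ρ_c h = (ρ_m − ρ_c) r gives r = h ρ_c/(ρ_m − ρ_c), so h (1 + ρ_c/(ρ_m − ρ_c)) = Δ, i.e. h = Δ (ρ_m − ρ_c)/ρ_m.
h = 29.15 km × 660/3320 = 5.79 km.

5.79 km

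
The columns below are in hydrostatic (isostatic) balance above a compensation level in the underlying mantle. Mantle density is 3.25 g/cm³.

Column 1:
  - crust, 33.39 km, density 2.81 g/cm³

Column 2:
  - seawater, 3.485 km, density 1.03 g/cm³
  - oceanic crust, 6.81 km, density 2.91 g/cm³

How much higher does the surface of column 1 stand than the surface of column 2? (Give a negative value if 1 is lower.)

1.43 km

For any compensation level in the mantle, the mantle terms cancel and isostasy reduces to e = (Σt_1 − Σt_2) − (Σ(ρt)_1 − Σ(ρt)_2) / ρ_m.
Σt_1 = 33.39 km; Σt_2 = 10.295 km; Σ(ρt)_1 = 93.8259; Σ(ρt)_2 = 23.40665 (in km·g/cm³).
e = (33.39 − 10.295) − (93.8259 − 23.40665) / 3.25 = 1.43 km.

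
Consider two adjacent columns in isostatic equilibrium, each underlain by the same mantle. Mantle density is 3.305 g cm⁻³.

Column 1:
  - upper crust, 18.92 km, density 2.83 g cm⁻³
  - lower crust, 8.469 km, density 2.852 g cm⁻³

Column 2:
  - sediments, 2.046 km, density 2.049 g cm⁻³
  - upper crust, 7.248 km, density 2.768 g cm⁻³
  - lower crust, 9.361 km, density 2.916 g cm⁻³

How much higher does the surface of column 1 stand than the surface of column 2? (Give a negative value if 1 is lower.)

For any compensation level in the mantle, the mantle terms cancel and isostasy reduces to e = (Σt_1 − Σt_2) − (Σ(ρt)_1 − Σ(ρt)_2) / ρ_m.
Σt_1 = 27.389 km; Σt_2 = 18.655 km; Σ(ρt)_1 = 77.697188; Σ(ρt)_2 = 51.551394 (in km·g cm⁻³).
e = (27.389 − 18.655) − (77.697188 − 51.551394) / 3.305 = 0.823 km.

0.823 km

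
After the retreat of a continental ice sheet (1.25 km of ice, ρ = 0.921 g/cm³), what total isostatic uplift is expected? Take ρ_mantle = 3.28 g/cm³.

Removing the load lets mantle flow back in; uplift u satisfies ρ_ice t = ρ_m u.
u = t ρ_ice/ρ_m = 1.25 km × 0.921/3.28 = 0.351 km.

0.351 km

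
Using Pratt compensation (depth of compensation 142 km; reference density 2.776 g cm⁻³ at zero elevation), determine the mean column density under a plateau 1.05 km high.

2.76 g cm⁻³

Pratt balance: ρ_ref D = ρ (D + h).
ρ = ρ_ref D/(D + h) = 2.776 × 142 km/(142 km + 1.05 km) = 2.76 g cm⁻³.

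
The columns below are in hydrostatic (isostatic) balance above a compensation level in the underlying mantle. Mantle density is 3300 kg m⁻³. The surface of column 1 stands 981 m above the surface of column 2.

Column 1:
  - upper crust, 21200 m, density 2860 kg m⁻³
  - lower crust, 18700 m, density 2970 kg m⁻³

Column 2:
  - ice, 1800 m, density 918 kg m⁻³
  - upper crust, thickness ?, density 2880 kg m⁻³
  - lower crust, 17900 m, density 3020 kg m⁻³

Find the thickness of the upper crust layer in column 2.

7050 m

Take the compensation level at the base of the deeper column (depth z_c below the surface of column 1) and equate Σ ρ_i t_i down to z_c; mantle fills any gap and the z_c terms cancel.
Column 1: 21200×2860 + 18700×2970 + (z_c − 39900)×3300
Column 2: 981×0 + 1800×918 + x×2880 + 17900×3020 + (z_c − 981 − 19700 − x)×3300
The z_c×3300 term appears on both sides and cancels. Collect the known terms of each column as K = Σ(ρt)_known − 3300 × (depth of known layers): K_1 = 116171000 − 3300×39900 = −15499000; K_2 = 55710400 − 3300×(981 + 19700) = −12536900.
Balance: K_1 = K_2 − x×(3300 − 2880), so x = (K_2 − K_1)/(3300 − 2880) = 2962100/420 = 7050 m.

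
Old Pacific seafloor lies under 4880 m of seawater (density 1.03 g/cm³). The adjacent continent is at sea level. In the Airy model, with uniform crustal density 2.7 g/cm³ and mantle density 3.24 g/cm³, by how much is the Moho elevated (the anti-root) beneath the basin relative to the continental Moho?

Equating mass per unit area of the two columns: replacing crust with seawater at the top is compensated by replacing crust with mantle at the base: d (ρ_c − ρ_w) = a (ρ_m − ρ_c).
a = d (ρ_c − ρ_w)/(ρ_m − ρ_c) = 4880 m × 1.67/0.54 = 15100 m.

15100 m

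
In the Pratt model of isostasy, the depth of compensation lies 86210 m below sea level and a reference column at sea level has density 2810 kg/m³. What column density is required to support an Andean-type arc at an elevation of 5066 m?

2650 kg/m³

Pratt balance: ρ_ref D = ρ (D + h).
ρ = ρ_ref D/(D + h) = 2810 × 86210 m/(86210 m + 5066 m) = 2650 kg/m³.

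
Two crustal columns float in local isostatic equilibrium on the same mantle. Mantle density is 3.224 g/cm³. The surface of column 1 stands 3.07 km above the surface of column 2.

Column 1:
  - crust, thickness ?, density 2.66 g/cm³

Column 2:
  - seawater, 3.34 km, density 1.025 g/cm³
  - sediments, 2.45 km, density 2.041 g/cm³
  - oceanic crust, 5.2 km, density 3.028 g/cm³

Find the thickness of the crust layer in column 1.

37.5 km

Take the compensation level at the base of the deeper column (depth z_c below the surface of column 1) and equate Σ ρ_i t_i down to z_c; mantle fills any gap and the z_c terms cancel.
Column 1: x×2.66 + (z_c − 0 − x)×3.224
Column 2: 3.07×0 + 3.34×1.025 + 2.45×2.041 + 5.2×3.028 + (z_c − 3.07 − 10.99)×3.224
The z_c×3.224 term appears on both sides and cancels. Collect the known terms of each column as K = Σ(ρt)_known − 3.224 × (depth of known layers): K_1 = 0 − 3.224×0 = 0; K_2 = 24.16955 − 3.224×(3.07 + 10.99) = −21.15989.
Balance: K_1 − x×(3.224 − 2.66) = K_2, so x = (K_1 − K_2)/(3.224 − 2.66) = 21.1599/0.564 = 37.5 km.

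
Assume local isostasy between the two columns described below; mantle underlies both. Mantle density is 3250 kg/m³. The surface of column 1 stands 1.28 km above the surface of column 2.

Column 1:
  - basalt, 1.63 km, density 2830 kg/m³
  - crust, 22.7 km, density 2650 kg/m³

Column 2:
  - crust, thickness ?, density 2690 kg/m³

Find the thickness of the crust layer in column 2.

Take the compensation level at the base of the deeper column (depth z_c below the surface of column 1) and equate Σ ρ_i t_i down to z_c; mantle fills any gap and the z_c terms cancel.
Column 1: 1.63×2830 + 22.7×2650 + (z_c − 24.33)×3250
Column 2: 1.28×0 + x×2690 + (z_c − 1.28 − 0 − x)×3250
The z_c×3250 term appears on both sides and cancels. Collect the known terms of each column as K = Σ(ρt)_known − 3250 × (depth of known layers): K_1 = 64767.9 − 3250×24.33 = −14304.6; K_2 = 0 − 3250×(1.28 + 0) = −4160.
Balance: K_1 = K_2 − x×(3250 − 2690), so x = (K_2 − K_1)/(3250 − 2690) = 10144.6/560 = 18.1 km.

18.1 km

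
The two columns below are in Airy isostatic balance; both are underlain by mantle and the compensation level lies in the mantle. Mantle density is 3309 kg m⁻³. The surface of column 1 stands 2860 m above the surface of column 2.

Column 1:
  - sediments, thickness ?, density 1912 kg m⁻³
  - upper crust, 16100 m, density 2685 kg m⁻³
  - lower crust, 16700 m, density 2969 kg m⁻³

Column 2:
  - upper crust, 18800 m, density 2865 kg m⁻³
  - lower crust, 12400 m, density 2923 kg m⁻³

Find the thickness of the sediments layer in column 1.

4920 m

Take the compensation level at the base of the deeper column (depth z_c below the surface of column 1) and equate Σ ρ_i t_i down to z_c; mantle fills any gap and the z_c terms cancel.
Column 1: x×1912 + 16100×2685 + 16700×2969 + (z_c − 32800 − x)×3309
Column 2: 2860×0 + 18800×2865 + 12400×2923 + (z_c − 2860 − 31200)×3309
The z_c×3309 term appears on both sides and cancels. Collect the known terms of each column as K = Σ(ρt)_known − 3309 × (depth of known layers): K_1 = 92810800 − 3309×32800 = −15724400; K_2 = 90107200 − 3309×(2860 + 31200) = −22597340.
Balance: K_1 − x×(3309 − 1912) = K_2, so x = (K_1 − K_2)/(3309 − 1912) = 6872940/1397 = 4920 m.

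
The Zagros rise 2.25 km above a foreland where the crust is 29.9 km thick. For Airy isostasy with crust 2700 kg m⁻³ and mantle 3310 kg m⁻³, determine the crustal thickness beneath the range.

Root depth r = h ρ_c / (ρ_m − ρ_c) = 2.25 km × 2700 / 610 = 9.959 km.
Total thickness = T + h + r = 29.9 km + 2.25 km + 9.959 km = 42.1 km.

42.1 km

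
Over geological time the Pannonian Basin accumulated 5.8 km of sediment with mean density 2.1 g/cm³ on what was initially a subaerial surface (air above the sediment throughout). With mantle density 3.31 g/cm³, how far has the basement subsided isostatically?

3.68 km

Subaerial load: s = t ρ_sed / ρ_m = 5.8 km × 2.1/3.31 = 3.68 km.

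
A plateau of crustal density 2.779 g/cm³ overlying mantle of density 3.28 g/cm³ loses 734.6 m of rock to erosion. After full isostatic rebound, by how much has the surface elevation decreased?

Rebound u = e ρ_c/ρ_m = 734.6 m × 2.779/3.28 = 622.4 m.
Net surface drop = e − u = 734.6 m − 622.4 m = e (ρ_m − ρ_c)/ρ_m = 112 m.

112 m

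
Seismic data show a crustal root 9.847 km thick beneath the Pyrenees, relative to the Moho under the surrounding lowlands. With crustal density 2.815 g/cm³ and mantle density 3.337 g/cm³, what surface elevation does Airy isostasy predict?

By Archimedes' principle applied to the lithosphere: ρ_c h = (ρ_m − ρ_c) r.
h = r (ρ_m − ρ_c) / ρ_c = 9.847 km × (3.337 − 2.815) / 2.815 = 1.83 km.

1.83 km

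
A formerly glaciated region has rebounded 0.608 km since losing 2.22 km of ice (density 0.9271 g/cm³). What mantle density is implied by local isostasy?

ρ_m = ρ_ice t / u = 0.9271 × 2.22 km/0.608 km = 3.39 g/cm³.

3.39 g/cm³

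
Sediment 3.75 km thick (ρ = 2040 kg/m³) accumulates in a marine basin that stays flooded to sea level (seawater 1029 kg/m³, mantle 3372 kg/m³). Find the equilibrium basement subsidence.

Submarine loading: the sediment displaces seawater, and the subsidence is in turn flooded, so s (ρ_m − ρ_w) = t (ρ_sed − ρ_w).
s = 3.75 km × (2040 − 1029) / (3372 − 1029) = 1.62 km.

1.62 km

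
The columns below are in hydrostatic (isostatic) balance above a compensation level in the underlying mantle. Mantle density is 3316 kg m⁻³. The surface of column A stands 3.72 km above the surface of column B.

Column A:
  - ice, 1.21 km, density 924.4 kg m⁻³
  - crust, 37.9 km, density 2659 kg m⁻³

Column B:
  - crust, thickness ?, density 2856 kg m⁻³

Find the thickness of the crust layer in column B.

33.6 km

Take the compensation level at the base of the deeper column (depth z_c below the surface of column A) and equate Σ ρ_i t_i down to z_c; mantle fills any gap and the z_c terms cancel.
Column A: 1.21×924.4 + 37.9×2659 + (z_c − 39.11)×3316
Column B: 3.72×0 + x×2856 + (z_c − 3.72 − 0 − x)×3316
The z_c×3316 term appears on both sides and cancels. Collect the known terms of each column as K = Σ(ρt)_known − 3316 × (depth of known layers): K_A = 101894.624 − 3316×39.11 = −27794.136; K_B = 0 − 3316×(3.72 + 0) = −12335.52.
Balance: K_A = K_B − x×(3316 − 2856), so x = (K_B − K_A)/(3316 − 2856) = 15458.6/460 = 33.6 km.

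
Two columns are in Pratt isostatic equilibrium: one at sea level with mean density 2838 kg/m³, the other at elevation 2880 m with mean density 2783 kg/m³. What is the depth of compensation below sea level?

146000 m

ρ_ref D = ρ (D + h) → D (ρ_ref − ρ) = ρ h.
D = ρ h/(ρ_ref − ρ) = 2783 × 2880 m/(2838 − 2783) = 146000 m.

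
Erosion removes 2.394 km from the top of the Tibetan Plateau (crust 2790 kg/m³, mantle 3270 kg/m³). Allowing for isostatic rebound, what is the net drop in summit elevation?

0.351 km

Rebound u = e ρ_c/ρ_m = 2.394 km × 2790/3270 = 2.043 km.
Net surface drop = e − u = 2.394 km − 2.043 km = e (ρ_m − ρ_c)/ρ_m = 0.351 km.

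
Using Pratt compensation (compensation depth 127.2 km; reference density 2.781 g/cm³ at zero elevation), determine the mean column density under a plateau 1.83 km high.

2.74 g/cm³

Pratt balance: ρ_ref D = ρ (D + h).
ρ = ρ_ref D/(D + h) = 2.781 × 127.2 km/(127.2 km + 1.83 km) = 2.74 g/cm³.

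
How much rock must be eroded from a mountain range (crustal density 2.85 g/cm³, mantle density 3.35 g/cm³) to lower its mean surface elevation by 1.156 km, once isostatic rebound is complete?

Net drop Δ = e − u = e − e ρ_c/ρ_m = e (ρ_m − ρ_c)/ρ_m.
e = Δ ρ_m/(ρ_m − ρ_c) = 1.156 km × 3.35/0.5 = 7.75 km.

7.75 km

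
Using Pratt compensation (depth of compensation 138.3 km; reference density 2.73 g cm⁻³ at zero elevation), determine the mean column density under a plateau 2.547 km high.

Pratt balance: ρ_ref D = ρ (D + h).
ρ = ρ_ref D/(D + h) = 2.73 × 138.3 km/(138.3 km + 2.547 km) = 2.68 g cm⁻³.

2.68 g cm⁻³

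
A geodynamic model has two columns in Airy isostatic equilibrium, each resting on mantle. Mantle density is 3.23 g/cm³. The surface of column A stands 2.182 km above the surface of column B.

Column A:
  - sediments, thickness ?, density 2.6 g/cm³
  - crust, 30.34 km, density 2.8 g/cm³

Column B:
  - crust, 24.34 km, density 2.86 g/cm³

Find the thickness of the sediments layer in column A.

Take the compensation level at the base of the deeper column (depth z_c below the surface of column A) and equate Σ ρ_i t_i down to z_c; mantle fills any gap and the z_c terms cancel.
Column A: x×2.6 + 30.34×2.8 + (z_c − 30.34 − x)×3.23
Column B: 2.182×0 + 24.34×2.86 + (z_c − 2.182 − 24.34)×3.23
The z_c×3.23 term appears on both sides and cancels. Collect the known terms of each column as K = Σ(ρt)_known − 3.23 × (depth of known layers): K_A = 84.952 − 3.23×30.34 = −13.0462; K_B = 69.6124 − 3.23×(2.182 + 24.34) = −16.05366.
Balance: K_A − x×(3.23 − 2.6) = K_B, so x = (K_A − K_B)/(3.23 − 2.6) = 3.00746/0.63 = 4.77 km.

4.77 km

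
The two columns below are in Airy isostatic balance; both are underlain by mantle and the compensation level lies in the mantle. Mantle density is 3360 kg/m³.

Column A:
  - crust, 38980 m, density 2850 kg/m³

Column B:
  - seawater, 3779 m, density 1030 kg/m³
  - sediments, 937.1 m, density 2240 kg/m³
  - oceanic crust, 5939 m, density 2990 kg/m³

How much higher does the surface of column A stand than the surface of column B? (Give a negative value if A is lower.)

For any compensation level in the mantle, the mantle terms cancel and isostasy reduces to e = (Σt_A − Σt_B) − (Σ(ρt)_A − Σ(ρt)_B) / ρ_m.
Σt_A = 38980 m; Σt_B = 10655.1 m; Σ(ρt)_A = 111093000; Σ(ρt)_B = 23749084 (in m·kg/m³).
e = (38980 − 10655.1) − (111093000 − 23749084) / 3360 = 2330 m.

2330 m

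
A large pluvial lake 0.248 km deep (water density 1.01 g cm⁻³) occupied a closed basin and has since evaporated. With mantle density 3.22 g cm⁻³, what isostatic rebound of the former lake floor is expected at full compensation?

0.0778 km

u = d ρ_w/ρ_m = 0.248 km × 1.01/3.22 = 0.0778 km.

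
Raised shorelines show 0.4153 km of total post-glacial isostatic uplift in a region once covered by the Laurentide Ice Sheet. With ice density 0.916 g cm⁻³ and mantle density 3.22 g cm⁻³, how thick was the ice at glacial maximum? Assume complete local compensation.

1.46 km

u = t ρ_ice/ρ_m → t = u ρ_m/ρ_ice = 0.4153 km × 3.22/0.916 = 1.46 km.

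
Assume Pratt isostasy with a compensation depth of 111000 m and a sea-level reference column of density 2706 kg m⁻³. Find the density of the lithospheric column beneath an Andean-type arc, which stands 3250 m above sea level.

Pratt balance: ρ_ref D = ρ (D + h).
ρ = ρ_ref D/(D + h) = 2706 × 111000 m/(111000 m + 3250 m) = 2630 kg m⁻³.

2630 kg m⁻³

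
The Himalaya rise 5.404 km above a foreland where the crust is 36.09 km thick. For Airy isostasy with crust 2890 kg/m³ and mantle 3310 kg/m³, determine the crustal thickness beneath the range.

78.7 km

Root depth r = h ρ_c / (ρ_m − ρ_c) = 5.404 km × 2890 / 420 = 37.18 km.
Total thickness = T + h + r = 36.09 km + 5.404 km + 37.18 km = 78.7 km.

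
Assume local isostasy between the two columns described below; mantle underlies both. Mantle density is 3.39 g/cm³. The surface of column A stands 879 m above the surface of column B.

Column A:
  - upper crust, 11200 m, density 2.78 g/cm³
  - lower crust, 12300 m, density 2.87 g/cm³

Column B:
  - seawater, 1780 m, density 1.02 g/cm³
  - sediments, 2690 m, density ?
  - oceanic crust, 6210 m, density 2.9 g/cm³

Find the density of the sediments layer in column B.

Take the compensation level at the base of the deeper column (depth z_c below the surface of column A) and equate Σ ρ_i t_i down to z_c; mantle fills any gap and the z_c terms cancel.
Column A: 11200×2.78 + 12300×2.87 + (z_c − 23500)×3.39
Column B: 879×0 + 1780×1.02 + 2690×ρ + 6210×2.9 + (z_c − 879 − 10680)×3.39
The z_c×3.39 term appears on both sides and cancels. Collect the known terms of each column as K = Σ(ρt)_known − 3.39 × (depth of known layers): K_A = 66437 − 3.39×23500 = −13228; K_B = 19824.6 − 3.39×(879 + 10680) = −19360.41.
Balance: K_A = K_B + 2690×ρ, so ρ = (K_A − K_B)/2690 = 6132.41/2690 = 2.28 g/cm³.

2.28 g/cm³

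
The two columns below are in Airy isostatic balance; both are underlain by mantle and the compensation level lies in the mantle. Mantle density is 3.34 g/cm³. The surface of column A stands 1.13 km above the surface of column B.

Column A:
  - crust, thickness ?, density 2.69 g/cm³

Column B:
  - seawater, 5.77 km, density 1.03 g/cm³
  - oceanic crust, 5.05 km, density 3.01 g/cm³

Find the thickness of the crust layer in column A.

28.9 km

Take the compensation level at the base of the deeper column (depth z_c below the surface of column A) and equate Σ ρ_i t_i down to z_c; mantle fills any gap and the z_c terms cancel.
Column A: x×2.69 + (z_c − 0 − x)×3.34
Column B: 1.13×0 + 5.77×1.03 + 5.05×3.01 + (z_c − 1.13 − 10.82)×3.34
The z_c×3.34 term appears on both sides and cancels. Collect the known terms of each column as K = Σ(ρt)_known − 3.34 × (depth of known layers): K_A = 0 − 3.34×0 = 0; K_B = 21.1436 − 3.34×(1.13 + 10.82) = −18.7694.
Balance: K_A − x×(3.34 − 2.69) = K_B, so x = (K_A − K_B)/(3.34 − 2.69) = 18.7694/0.65 = 28.9 km.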